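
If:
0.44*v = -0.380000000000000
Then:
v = -0.86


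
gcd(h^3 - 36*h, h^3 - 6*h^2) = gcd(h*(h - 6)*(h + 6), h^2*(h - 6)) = h^2 - 6*h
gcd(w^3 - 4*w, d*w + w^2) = w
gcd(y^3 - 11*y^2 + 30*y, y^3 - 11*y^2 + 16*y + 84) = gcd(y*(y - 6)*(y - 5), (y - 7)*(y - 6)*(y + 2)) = y - 6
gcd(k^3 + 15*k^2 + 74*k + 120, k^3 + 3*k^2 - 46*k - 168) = k^2 + 10*k + 24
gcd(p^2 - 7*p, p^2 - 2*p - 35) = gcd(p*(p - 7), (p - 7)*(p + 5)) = p - 7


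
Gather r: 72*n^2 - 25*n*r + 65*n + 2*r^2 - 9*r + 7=72*n^2 + 65*n + 2*r^2 + r*(-25*n - 9) + 7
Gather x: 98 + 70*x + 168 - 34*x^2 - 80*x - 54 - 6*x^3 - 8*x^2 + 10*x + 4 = -6*x^3 - 42*x^2 + 216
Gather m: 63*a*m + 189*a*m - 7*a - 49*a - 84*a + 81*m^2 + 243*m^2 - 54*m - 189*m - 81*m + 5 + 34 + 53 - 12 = -140*a + 324*m^2 + m*(252*a - 324) + 80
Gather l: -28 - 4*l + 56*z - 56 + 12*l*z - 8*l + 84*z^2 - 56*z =l*(12*z - 12) + 84*z^2 - 84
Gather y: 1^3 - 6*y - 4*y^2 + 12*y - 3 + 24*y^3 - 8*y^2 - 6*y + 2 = 24*y^3 - 12*y^2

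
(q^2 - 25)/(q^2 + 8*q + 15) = (q - 5)/(q + 3)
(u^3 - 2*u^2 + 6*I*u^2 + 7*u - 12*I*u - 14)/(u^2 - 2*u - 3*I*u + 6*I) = (u^2 + 6*I*u + 7)/(u - 3*I)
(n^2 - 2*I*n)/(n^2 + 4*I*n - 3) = n*(n - 2*I)/(n^2 + 4*I*n - 3)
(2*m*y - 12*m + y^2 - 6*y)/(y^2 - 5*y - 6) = (2*m + y)/(y + 1)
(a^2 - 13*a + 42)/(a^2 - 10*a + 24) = (a - 7)/(a - 4)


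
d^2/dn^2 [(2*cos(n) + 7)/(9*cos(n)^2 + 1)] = (-2268*(1 - cos(n)^2)^2 - 162*cos(n)^5 + 432*cos(n)^3 - 882*cos(n)^2 - 110*cos(n) + 2142)/(9*cos(n)^2 + 1)^3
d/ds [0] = 0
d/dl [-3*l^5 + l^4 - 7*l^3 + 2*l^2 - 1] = l*(-15*l^3 + 4*l^2 - 21*l + 4)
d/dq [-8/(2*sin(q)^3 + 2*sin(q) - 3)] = 16*(7*cos(q) - 3*cos(3*q))/(7*sin(q) - sin(3*q) - 6)^2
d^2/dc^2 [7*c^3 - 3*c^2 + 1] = 42*c - 6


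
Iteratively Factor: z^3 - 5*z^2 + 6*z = (z - 2)*(z^2 - 3*z) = (z - 3)*(z - 2)*(z)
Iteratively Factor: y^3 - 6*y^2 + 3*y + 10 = (y + 1)*(y^2 - 7*y + 10) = (y - 5)*(y + 1)*(y - 2)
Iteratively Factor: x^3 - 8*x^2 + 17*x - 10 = (x - 5)*(x^2 - 3*x + 2) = (x - 5)*(x - 1)*(x - 2)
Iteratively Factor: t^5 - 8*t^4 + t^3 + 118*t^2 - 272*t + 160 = (t - 5)*(t^4 - 3*t^3 - 14*t^2 + 48*t - 32) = (t - 5)*(t - 1)*(t^3 - 2*t^2 - 16*t + 32) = (t - 5)*(t - 1)*(t + 4)*(t^2 - 6*t + 8) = (t - 5)*(t - 2)*(t - 1)*(t + 4)*(t - 4)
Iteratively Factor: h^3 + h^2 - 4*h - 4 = (h - 2)*(h^2 + 3*h + 2) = (h - 2)*(h + 1)*(h + 2)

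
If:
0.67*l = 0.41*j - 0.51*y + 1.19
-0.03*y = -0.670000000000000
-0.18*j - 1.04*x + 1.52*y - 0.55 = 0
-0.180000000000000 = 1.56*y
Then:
No Solution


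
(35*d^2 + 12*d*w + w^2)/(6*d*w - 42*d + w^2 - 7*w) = (35*d^2 + 12*d*w + w^2)/(6*d*w - 42*d + w^2 - 7*w)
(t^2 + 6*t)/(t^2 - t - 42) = t/(t - 7)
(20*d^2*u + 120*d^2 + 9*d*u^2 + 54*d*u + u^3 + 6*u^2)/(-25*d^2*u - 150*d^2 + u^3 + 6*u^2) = (4*d + u)/(-5*d + u)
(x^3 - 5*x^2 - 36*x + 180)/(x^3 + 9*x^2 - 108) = (x^2 - 11*x + 30)/(x^2 + 3*x - 18)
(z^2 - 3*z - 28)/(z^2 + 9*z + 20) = (z - 7)/(z + 5)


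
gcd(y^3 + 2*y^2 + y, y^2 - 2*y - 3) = y + 1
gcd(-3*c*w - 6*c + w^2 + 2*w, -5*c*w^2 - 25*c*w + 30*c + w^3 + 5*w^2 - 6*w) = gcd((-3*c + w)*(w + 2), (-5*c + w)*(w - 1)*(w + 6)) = 1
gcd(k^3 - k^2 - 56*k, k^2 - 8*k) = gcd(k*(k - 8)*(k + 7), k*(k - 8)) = k^2 - 8*k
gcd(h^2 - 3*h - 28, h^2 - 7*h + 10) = 1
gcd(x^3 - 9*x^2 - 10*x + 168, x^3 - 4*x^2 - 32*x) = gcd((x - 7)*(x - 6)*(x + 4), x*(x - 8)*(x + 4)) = x + 4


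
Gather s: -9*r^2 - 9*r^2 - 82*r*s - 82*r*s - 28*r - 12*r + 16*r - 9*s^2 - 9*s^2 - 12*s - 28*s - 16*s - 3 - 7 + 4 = -18*r^2 - 24*r - 18*s^2 + s*(-164*r - 56) - 6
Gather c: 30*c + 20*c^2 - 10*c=20*c^2 + 20*c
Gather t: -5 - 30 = -35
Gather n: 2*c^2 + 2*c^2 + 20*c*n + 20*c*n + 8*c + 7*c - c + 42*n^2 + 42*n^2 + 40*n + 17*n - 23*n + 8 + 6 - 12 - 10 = 4*c^2 + 14*c + 84*n^2 + n*(40*c + 34) - 8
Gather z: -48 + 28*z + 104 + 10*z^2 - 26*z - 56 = 10*z^2 + 2*z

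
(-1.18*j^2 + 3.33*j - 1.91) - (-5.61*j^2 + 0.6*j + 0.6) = 4.43*j^2 + 2.73*j - 2.51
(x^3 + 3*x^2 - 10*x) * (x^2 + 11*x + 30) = x^5 + 14*x^4 + 53*x^3 - 20*x^2 - 300*x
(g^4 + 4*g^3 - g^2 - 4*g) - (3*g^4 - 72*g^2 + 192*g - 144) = -2*g^4 + 4*g^3 + 71*g^2 - 196*g + 144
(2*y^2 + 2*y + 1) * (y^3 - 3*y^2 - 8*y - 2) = 2*y^5 - 4*y^4 - 21*y^3 - 23*y^2 - 12*y - 2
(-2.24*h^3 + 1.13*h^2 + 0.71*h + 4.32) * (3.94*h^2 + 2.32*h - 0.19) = -8.8256*h^5 - 0.744600000000001*h^4 + 5.8446*h^3 + 18.4533*h^2 + 9.8875*h - 0.8208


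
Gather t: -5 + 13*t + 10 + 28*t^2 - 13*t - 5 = 28*t^2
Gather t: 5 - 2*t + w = -2*t + w + 5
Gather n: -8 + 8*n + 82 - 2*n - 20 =6*n + 54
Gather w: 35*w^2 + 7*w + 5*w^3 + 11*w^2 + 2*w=5*w^3 + 46*w^2 + 9*w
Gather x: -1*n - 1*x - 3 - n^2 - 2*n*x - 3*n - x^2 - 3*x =-n^2 - 4*n - x^2 + x*(-2*n - 4) - 3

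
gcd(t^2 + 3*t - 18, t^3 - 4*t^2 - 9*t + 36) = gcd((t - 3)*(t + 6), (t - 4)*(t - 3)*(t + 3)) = t - 3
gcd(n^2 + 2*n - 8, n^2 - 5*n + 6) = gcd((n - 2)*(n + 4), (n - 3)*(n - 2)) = n - 2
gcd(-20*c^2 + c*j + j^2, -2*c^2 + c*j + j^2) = 1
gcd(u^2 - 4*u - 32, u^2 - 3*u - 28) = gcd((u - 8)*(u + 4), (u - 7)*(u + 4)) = u + 4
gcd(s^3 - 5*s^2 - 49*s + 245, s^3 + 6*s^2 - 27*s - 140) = s^2 + 2*s - 35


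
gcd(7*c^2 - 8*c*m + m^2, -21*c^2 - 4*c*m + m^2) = 7*c - m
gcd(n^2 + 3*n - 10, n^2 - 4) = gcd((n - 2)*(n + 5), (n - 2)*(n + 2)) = n - 2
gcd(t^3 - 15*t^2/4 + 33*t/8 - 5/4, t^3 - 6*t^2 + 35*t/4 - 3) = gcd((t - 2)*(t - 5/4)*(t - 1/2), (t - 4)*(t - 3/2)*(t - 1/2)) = t - 1/2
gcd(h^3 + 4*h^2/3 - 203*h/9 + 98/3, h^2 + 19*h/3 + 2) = h + 6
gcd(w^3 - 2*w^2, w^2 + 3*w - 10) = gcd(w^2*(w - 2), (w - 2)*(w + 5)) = w - 2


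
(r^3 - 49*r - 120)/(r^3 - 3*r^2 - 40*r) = (r + 3)/r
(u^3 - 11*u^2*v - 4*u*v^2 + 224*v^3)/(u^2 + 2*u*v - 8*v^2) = (u^2 - 15*u*v + 56*v^2)/(u - 2*v)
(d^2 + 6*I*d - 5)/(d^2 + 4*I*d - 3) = (d + 5*I)/(d + 3*I)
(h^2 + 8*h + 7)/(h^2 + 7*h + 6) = (h + 7)/(h + 6)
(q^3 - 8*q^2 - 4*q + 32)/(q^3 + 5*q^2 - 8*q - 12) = (q^2 - 6*q - 16)/(q^2 + 7*q + 6)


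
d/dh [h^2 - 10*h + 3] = 2*h - 10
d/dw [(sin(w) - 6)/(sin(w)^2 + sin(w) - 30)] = (12*sin(w) + cos(w)^2 - 25)*cos(w)/(sin(w)^2 + sin(w) - 30)^2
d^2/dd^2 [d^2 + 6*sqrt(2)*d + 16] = 2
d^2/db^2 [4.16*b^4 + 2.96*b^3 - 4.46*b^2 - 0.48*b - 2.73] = 49.92*b^2 + 17.76*b - 8.92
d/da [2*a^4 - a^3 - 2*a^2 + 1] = a*(8*a^2 - 3*a - 4)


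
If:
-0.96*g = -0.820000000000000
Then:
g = 0.85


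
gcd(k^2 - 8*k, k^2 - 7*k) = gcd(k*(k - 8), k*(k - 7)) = k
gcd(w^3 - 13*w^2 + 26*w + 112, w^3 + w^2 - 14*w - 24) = w + 2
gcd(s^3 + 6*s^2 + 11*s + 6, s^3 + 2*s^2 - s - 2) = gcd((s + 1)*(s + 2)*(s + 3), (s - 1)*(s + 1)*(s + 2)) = s^2 + 3*s + 2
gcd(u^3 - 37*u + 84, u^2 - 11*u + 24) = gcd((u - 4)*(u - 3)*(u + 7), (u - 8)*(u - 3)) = u - 3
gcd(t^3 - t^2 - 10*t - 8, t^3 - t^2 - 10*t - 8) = t^3 - t^2 - 10*t - 8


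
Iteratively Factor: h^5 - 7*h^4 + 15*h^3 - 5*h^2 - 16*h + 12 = (h - 2)*(h^4 - 5*h^3 + 5*h^2 + 5*h - 6) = (h - 3)*(h - 2)*(h^3 - 2*h^2 - h + 2) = (h - 3)*(h - 2)^2*(h^2 - 1) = (h - 3)*(h - 2)^2*(h - 1)*(h + 1)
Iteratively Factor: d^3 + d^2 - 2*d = (d - 1)*(d^2 + 2*d) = d*(d - 1)*(d + 2)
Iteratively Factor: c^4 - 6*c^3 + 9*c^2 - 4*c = (c - 1)*(c^3 - 5*c^2 + 4*c) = (c - 4)*(c - 1)*(c^2 - c) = c*(c - 4)*(c - 1)*(c - 1)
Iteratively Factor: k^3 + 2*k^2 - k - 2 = (k - 1)*(k^2 + 3*k + 2) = (k - 1)*(k + 1)*(k + 2)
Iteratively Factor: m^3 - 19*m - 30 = (m + 2)*(m^2 - 2*m - 15) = (m - 5)*(m + 2)*(m + 3)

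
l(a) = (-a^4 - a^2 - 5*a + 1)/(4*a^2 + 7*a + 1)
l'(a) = (-8*a - 7)*(-a^4 - a^2 - 5*a + 1)/(4*a^2 + 7*a + 1)^2 + (-4*a^3 - 2*a - 5)/(4*a^2 + 7*a + 1)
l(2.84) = -1.62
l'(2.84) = -1.02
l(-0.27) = -3.80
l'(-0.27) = -23.38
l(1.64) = -0.74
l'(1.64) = -0.48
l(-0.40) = -2.43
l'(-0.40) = -4.55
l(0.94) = -0.48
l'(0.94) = -0.29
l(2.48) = -1.29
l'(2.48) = -0.85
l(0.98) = -0.49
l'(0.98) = -0.29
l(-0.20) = -8.16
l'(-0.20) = -164.57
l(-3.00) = -4.62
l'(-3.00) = 1.90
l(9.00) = -17.23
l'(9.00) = -4.07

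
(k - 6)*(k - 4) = k^2 - 10*k + 24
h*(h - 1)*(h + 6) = h^3 + 5*h^2 - 6*h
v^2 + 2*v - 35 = (v - 5)*(v + 7)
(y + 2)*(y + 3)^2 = y^3 + 8*y^2 + 21*y + 18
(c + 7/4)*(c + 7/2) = c^2 + 21*c/4 + 49/8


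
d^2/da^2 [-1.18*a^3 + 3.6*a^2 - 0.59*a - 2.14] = 7.2 - 7.08*a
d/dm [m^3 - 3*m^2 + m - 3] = 3*m^2 - 6*m + 1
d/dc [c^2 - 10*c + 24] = 2*c - 10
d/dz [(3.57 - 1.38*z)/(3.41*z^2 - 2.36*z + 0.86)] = (4.7058*z^2 - 24.3474*z + 7.2384)/(11.6281*z^4 - 16.0952*z^3 + 11.4348*z^2 - 4.0592*z + 0.7396)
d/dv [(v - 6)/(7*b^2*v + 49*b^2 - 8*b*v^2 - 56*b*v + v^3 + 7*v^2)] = (7*b^2*v + 49*b^2 - 8*b*v^2 - 56*b*v + v^3 + 7*v^2 - (v - 6)*(7*b^2 - 16*b*v - 56*b + 3*v^2 + 14*v))/(7*b^2*v + 49*b^2 - 8*b*v^2 - 56*b*v + v^3 + 7*v^2)^2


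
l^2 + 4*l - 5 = (l - 1)*(l + 5)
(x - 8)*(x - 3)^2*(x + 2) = x^4 - 12*x^3 + 29*x^2 + 42*x - 144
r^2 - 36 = (r - 6)*(r + 6)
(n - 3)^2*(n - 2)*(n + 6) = n^4 - 2*n^3 - 27*n^2 + 108*n - 108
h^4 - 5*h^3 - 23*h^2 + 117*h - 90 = (h - 6)*(h - 3)*(h - 1)*(h + 5)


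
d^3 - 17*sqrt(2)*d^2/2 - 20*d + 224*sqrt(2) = (d - 8*sqrt(2))*(d - 4*sqrt(2))*(d + 7*sqrt(2)/2)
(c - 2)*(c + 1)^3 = c^4 + c^3 - 3*c^2 - 5*c - 2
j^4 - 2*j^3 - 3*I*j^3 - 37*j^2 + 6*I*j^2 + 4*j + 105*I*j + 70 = (j - 7)*(j + 5)*(j - 2*I)*(j - I)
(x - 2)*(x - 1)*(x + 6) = x^3 + 3*x^2 - 16*x + 12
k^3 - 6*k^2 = k^2*(k - 6)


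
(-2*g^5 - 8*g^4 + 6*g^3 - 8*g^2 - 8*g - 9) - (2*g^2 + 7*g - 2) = -2*g^5 - 8*g^4 + 6*g^3 - 10*g^2 - 15*g - 7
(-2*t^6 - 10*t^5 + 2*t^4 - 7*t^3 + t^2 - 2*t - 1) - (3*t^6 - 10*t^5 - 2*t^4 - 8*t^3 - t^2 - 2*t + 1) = -5*t^6 + 4*t^4 + t^3 + 2*t^2 - 2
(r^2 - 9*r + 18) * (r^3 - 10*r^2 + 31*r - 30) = r^5 - 19*r^4 + 139*r^3 - 489*r^2 + 828*r - 540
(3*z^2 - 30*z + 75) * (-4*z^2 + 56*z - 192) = -12*z^4 + 288*z^3 - 2556*z^2 + 9960*z - 14400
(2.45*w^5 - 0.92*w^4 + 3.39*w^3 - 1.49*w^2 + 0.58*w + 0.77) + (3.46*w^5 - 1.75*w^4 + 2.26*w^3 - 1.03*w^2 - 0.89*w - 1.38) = 5.91*w^5 - 2.67*w^4 + 5.65*w^3 - 2.52*w^2 - 0.31*w - 0.61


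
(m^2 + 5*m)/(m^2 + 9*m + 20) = m/(m + 4)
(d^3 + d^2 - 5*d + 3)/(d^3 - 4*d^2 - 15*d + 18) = (d - 1)/(d - 6)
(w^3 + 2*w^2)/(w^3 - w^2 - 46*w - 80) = w^2/(w^2 - 3*w - 40)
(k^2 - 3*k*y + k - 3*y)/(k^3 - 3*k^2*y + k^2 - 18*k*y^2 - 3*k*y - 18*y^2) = (-k + 3*y)/(-k^2 + 3*k*y + 18*y^2)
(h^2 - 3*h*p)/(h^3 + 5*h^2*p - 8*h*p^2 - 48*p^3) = h/(h^2 + 8*h*p + 16*p^2)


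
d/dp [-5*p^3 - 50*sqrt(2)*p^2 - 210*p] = -15*p^2 - 100*sqrt(2)*p - 210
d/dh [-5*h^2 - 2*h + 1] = -10*h - 2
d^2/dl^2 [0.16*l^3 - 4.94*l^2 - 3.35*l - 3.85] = 0.96*l - 9.88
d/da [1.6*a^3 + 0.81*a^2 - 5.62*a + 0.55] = 4.8*a^2 + 1.62*a - 5.62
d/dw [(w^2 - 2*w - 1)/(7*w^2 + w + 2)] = 3*(5*w^2 + 6*w - 1)/(49*w^4 + 14*w^3 + 29*w^2 + 4*w + 4)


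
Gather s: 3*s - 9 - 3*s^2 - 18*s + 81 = -3*s^2 - 15*s + 72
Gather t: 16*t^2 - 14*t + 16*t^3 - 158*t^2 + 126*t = 16*t^3 - 142*t^2 + 112*t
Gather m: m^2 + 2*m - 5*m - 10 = m^2 - 3*m - 10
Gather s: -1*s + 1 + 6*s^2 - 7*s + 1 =6*s^2 - 8*s + 2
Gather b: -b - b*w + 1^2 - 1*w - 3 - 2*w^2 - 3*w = b*(-w - 1) - 2*w^2 - 4*w - 2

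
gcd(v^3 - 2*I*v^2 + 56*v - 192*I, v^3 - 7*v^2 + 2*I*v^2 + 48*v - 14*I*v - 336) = v^2 + 2*I*v + 48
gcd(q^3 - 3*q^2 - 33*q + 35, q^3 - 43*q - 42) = q - 7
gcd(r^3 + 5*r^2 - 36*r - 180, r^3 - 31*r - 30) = r^2 - r - 30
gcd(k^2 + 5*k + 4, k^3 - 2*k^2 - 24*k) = k + 4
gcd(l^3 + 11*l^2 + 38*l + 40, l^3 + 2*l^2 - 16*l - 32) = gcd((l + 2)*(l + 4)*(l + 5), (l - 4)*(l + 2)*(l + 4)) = l^2 + 6*l + 8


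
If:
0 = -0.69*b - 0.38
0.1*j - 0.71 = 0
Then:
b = -0.55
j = 7.10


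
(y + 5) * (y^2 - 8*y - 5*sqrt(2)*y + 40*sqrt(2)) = y^3 - 5*sqrt(2)*y^2 - 3*y^2 - 40*y + 15*sqrt(2)*y + 200*sqrt(2)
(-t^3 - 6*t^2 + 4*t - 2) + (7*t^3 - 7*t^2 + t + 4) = 6*t^3 - 13*t^2 + 5*t + 2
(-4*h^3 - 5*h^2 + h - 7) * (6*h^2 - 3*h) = -24*h^5 - 18*h^4 + 21*h^3 - 45*h^2 + 21*h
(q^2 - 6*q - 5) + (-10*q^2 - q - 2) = -9*q^2 - 7*q - 7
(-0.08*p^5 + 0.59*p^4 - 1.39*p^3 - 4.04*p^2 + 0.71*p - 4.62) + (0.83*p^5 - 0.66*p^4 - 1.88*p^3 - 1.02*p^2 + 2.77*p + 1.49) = 0.75*p^5 - 0.0700000000000001*p^4 - 3.27*p^3 - 5.06*p^2 + 3.48*p - 3.13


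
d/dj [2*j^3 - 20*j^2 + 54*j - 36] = 6*j^2 - 40*j + 54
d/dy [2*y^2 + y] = 4*y + 1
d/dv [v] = 1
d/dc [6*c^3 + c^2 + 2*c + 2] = 18*c^2 + 2*c + 2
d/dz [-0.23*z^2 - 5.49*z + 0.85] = -0.46*z - 5.49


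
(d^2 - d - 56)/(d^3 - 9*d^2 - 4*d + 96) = (d + 7)/(d^2 - d - 12)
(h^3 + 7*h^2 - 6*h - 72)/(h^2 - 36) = (h^2 + h - 12)/(h - 6)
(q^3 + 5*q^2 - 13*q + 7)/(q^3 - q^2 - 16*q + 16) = (q^2 + 6*q - 7)/(q^2 - 16)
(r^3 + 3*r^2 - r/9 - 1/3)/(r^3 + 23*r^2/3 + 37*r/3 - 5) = (r + 1/3)/(r + 5)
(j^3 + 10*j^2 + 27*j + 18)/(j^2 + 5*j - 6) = (j^2 + 4*j + 3)/(j - 1)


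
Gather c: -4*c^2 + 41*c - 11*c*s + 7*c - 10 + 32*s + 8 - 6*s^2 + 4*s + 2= -4*c^2 + c*(48 - 11*s) - 6*s^2 + 36*s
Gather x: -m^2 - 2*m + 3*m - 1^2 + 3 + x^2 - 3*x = -m^2 + m + x^2 - 3*x + 2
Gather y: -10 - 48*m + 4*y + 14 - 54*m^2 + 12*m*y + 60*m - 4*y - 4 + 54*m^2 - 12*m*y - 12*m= 0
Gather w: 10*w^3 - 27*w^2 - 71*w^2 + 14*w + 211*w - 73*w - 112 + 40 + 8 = 10*w^3 - 98*w^2 + 152*w - 64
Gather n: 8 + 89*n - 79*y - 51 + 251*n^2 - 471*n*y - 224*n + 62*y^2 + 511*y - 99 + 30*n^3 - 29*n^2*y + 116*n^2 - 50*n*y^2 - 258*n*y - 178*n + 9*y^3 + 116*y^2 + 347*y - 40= 30*n^3 + n^2*(367 - 29*y) + n*(-50*y^2 - 729*y - 313) + 9*y^3 + 178*y^2 + 779*y - 182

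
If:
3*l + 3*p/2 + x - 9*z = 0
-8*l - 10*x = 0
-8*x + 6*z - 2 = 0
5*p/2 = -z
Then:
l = 80/311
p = -22/933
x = -64/311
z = 55/933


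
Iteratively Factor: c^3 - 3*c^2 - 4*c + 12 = (c - 2)*(c^2 - c - 6) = (c - 3)*(c - 2)*(c + 2)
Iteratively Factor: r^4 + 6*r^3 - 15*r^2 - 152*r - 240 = (r + 4)*(r^3 + 2*r^2 - 23*r - 60) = (r + 4)^2*(r^2 - 2*r - 15) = (r - 5)*(r + 4)^2*(r + 3)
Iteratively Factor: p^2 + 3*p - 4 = (p + 4)*(p - 1)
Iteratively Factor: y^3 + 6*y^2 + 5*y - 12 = (y + 3)*(y^2 + 3*y - 4) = (y - 1)*(y + 3)*(y + 4)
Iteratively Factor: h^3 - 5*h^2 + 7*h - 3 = (h - 3)*(h^2 - 2*h + 1) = (h - 3)*(h - 1)*(h - 1)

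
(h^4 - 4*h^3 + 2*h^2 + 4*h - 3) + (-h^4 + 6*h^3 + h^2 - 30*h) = 2*h^3 + 3*h^2 - 26*h - 3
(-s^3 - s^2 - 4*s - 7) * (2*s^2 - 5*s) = -2*s^5 + 3*s^4 - 3*s^3 + 6*s^2 + 35*s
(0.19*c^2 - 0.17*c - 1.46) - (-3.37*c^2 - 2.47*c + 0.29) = 3.56*c^2 + 2.3*c - 1.75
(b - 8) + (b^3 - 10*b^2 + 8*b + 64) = b^3 - 10*b^2 + 9*b + 56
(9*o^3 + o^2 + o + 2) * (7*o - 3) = 63*o^4 - 20*o^3 + 4*o^2 + 11*o - 6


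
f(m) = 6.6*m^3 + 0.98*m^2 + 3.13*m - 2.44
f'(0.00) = 3.13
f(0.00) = -2.44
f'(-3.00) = 175.45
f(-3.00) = -181.21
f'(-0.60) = 9.08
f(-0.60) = -5.39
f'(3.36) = 233.25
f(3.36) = 269.50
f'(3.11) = 200.73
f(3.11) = 215.30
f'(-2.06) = 83.12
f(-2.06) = -62.43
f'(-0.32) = 4.53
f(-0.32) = -3.56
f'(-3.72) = 269.84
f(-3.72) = -340.28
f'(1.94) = 81.45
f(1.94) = 55.51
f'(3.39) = 237.32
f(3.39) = 276.56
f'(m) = 19.8*m^2 + 1.96*m + 3.13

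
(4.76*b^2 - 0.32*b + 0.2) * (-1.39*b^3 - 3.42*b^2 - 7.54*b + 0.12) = -6.6164*b^5 - 15.8344*b^4 - 35.074*b^3 + 2.3*b^2 - 1.5464*b + 0.024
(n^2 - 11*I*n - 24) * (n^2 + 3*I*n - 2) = n^4 - 8*I*n^3 + 7*n^2 - 50*I*n + 48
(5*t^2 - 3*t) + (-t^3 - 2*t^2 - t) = -t^3 + 3*t^2 - 4*t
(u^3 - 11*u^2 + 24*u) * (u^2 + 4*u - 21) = u^5 - 7*u^4 - 41*u^3 + 327*u^2 - 504*u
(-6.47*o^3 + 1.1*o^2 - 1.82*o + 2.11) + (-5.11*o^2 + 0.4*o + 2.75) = -6.47*o^3 - 4.01*o^2 - 1.42*o + 4.86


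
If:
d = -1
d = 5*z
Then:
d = -1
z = -1/5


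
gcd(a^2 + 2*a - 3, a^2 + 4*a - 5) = a - 1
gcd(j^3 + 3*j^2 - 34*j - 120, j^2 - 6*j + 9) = 1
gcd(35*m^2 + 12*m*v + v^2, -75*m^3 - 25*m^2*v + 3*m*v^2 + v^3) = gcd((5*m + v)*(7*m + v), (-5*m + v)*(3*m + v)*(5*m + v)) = 5*m + v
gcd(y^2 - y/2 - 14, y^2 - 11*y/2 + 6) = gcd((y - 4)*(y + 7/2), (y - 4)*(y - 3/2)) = y - 4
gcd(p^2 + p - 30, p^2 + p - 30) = p^2 + p - 30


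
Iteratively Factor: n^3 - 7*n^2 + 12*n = (n - 3)*(n^2 - 4*n) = (n - 4)*(n - 3)*(n)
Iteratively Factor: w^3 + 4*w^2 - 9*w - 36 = (w + 3)*(w^2 + w - 12) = (w + 3)*(w + 4)*(w - 3)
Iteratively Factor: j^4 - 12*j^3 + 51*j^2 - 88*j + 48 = (j - 4)*(j^3 - 8*j^2 + 19*j - 12) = (j - 4)*(j - 3)*(j^2 - 5*j + 4) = (j - 4)*(j - 3)*(j - 1)*(j - 4)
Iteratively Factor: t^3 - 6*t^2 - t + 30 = (t - 3)*(t^2 - 3*t - 10) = (t - 3)*(t + 2)*(t - 5)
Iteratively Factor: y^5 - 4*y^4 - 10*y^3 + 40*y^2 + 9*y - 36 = (y + 3)*(y^4 - 7*y^3 + 11*y^2 + 7*y - 12) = (y - 1)*(y + 3)*(y^3 - 6*y^2 + 5*y + 12) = (y - 3)*(y - 1)*(y + 3)*(y^2 - 3*y - 4) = (y - 3)*(y - 1)*(y + 1)*(y + 3)*(y - 4)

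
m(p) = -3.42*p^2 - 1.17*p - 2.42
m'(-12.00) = 80.91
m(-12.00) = -480.86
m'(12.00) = -83.25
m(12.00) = -508.94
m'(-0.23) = 0.40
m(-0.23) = -2.33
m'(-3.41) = 22.15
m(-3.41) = -38.20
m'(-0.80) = 4.30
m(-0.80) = -3.67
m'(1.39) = -10.68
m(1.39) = -10.65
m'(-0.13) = -0.28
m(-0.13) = -2.33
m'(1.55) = -11.77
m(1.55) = -12.45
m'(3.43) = -24.63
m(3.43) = -46.67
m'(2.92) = -21.14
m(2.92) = -35.00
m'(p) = -6.84*p - 1.17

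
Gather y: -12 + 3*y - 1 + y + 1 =4*y - 12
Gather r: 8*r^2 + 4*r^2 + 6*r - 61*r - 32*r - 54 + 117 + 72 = 12*r^2 - 87*r + 135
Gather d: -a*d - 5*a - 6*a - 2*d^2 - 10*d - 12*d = -11*a - 2*d^2 + d*(-a - 22)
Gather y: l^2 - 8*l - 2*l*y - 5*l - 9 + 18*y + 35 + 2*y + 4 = l^2 - 13*l + y*(20 - 2*l) + 30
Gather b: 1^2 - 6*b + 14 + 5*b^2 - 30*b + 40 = 5*b^2 - 36*b + 55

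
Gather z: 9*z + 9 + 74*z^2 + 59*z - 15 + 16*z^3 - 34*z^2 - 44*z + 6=16*z^3 + 40*z^2 + 24*z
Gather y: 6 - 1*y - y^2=-y^2 - y + 6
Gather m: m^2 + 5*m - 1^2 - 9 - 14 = m^2 + 5*m - 24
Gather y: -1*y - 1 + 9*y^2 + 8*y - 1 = 9*y^2 + 7*y - 2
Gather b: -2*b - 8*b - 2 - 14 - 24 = -10*b - 40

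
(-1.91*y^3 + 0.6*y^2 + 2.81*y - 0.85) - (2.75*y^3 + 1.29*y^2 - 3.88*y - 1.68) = -4.66*y^3 - 0.69*y^2 + 6.69*y + 0.83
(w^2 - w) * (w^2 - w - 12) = w^4 - 2*w^3 - 11*w^2 + 12*w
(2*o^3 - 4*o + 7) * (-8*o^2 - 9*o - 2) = -16*o^5 - 18*o^4 + 28*o^3 - 20*o^2 - 55*o - 14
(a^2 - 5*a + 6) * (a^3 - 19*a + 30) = a^5 - 5*a^4 - 13*a^3 + 125*a^2 - 264*a + 180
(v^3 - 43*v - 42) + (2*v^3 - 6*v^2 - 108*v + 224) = 3*v^3 - 6*v^2 - 151*v + 182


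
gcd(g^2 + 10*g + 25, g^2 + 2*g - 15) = g + 5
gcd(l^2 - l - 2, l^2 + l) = l + 1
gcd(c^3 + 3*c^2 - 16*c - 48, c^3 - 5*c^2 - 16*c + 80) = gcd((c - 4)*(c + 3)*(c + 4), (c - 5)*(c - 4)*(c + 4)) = c^2 - 16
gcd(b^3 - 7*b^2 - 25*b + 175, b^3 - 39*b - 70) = b^2 - 2*b - 35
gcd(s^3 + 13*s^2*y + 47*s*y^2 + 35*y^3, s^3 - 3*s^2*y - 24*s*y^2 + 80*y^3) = s + 5*y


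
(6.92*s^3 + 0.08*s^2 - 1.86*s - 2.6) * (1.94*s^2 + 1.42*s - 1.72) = 13.4248*s^5 + 9.9816*s^4 - 15.3972*s^3 - 7.8228*s^2 - 0.492799999999999*s + 4.472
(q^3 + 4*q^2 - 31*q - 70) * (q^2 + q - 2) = q^5 + 5*q^4 - 29*q^3 - 109*q^2 - 8*q + 140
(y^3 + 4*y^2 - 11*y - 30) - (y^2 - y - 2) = y^3 + 3*y^2 - 10*y - 28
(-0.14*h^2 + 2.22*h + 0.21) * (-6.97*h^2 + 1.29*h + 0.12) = 0.9758*h^4 - 15.654*h^3 + 1.3833*h^2 + 0.5373*h + 0.0252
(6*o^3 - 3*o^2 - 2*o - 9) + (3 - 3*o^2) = 6*o^3 - 6*o^2 - 2*o - 6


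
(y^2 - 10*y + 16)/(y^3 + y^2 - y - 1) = (y^2 - 10*y + 16)/(y^3 + y^2 - y - 1)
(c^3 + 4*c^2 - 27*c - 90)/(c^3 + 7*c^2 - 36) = (c - 5)/(c - 2)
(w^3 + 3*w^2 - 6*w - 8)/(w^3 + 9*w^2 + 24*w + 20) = (w^3 + 3*w^2 - 6*w - 8)/(w^3 + 9*w^2 + 24*w + 20)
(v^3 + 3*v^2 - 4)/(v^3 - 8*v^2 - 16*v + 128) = (v^3 + 3*v^2 - 4)/(v^3 - 8*v^2 - 16*v + 128)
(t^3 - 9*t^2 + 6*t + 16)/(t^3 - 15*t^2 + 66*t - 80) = (t + 1)/(t - 5)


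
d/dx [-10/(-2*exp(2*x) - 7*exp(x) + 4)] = (-40*exp(x) - 70)*exp(x)/(2*exp(2*x) + 7*exp(x) - 4)^2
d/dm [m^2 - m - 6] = 2*m - 1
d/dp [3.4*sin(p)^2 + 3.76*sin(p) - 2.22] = (6.8*sin(p) + 3.76)*cos(p)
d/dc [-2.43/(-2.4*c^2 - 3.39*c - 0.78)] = (-11.664*c - 8.2377)/(2.4*c^2 + 3.39*c + 0.78)^2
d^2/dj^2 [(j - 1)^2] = 2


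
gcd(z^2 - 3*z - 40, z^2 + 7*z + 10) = z + 5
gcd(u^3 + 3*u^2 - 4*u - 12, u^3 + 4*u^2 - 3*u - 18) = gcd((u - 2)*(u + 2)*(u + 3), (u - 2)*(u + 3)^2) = u^2 + u - 6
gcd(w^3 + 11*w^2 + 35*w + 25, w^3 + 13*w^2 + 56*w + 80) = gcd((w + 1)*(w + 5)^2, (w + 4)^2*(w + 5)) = w + 5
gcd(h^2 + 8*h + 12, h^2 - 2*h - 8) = h + 2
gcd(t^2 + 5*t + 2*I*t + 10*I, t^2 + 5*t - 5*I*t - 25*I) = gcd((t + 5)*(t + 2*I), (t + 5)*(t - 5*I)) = t + 5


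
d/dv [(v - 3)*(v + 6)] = 2*v + 3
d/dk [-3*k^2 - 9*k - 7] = -6*k - 9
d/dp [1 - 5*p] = -5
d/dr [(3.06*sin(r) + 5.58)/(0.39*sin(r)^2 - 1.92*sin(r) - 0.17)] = (-1.1934*sin(r)^2 - 4.3524*sin(r) + 10.1934)*cos(r)/(0.1521*sin(r)^4 - 1.4976*sin(r)^3 + 3.5538*sin(r)^2 + 0.6528*sin(r) + 0.0289)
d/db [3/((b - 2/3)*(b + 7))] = 9*(-6*b - 19)/(9*b^4 + 114*b^3 + 277*b^2 - 532*b + 196)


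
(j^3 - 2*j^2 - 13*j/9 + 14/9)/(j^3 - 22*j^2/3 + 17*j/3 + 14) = (j - 2/3)/(j - 6)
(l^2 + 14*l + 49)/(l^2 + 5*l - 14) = (l + 7)/(l - 2)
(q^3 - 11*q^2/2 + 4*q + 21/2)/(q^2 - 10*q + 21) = (2*q^2 - 5*q - 7)/(2*(q - 7))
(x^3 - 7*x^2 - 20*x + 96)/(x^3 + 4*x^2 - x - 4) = (x^2 - 11*x + 24)/(x^2 - 1)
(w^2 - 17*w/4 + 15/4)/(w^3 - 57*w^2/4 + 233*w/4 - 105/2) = (w - 3)/(w^2 - 13*w + 42)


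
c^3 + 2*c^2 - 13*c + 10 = (c - 2)*(c - 1)*(c + 5)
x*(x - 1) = x^2 - x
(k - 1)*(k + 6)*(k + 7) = k^3 + 12*k^2 + 29*k - 42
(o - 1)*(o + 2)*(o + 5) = o^3 + 6*o^2 + 3*o - 10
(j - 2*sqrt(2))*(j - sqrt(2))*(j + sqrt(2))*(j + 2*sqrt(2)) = j^4 - 10*j^2 + 16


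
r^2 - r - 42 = (r - 7)*(r + 6)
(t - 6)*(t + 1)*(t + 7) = t^3 + 2*t^2 - 41*t - 42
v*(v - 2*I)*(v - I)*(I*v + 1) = I*v^4 + 4*v^3 - 5*I*v^2 - 2*v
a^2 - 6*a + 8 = (a - 4)*(a - 2)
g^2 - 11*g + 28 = (g - 7)*(g - 4)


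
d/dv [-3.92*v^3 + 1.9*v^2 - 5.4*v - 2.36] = -11.76*v^2 + 3.8*v - 5.4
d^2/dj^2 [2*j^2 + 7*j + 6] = 4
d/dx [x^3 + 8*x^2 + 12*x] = 3*x^2 + 16*x + 12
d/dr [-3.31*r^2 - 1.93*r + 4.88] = -6.62*r - 1.93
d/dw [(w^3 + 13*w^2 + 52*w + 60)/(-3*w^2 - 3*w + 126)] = (-w^4 - 2*w^3 + 165*w^2 + 1212*w + 2244)/(3*(w^4 + 2*w^3 - 83*w^2 - 84*w + 1764))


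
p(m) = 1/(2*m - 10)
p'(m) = -2/(2*m - 10)^2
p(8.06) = 0.16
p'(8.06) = -0.05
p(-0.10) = -0.10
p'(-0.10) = -0.02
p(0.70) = -0.12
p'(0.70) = -0.03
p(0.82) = -0.12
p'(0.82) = -0.03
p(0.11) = -0.10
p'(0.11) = -0.02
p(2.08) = -0.17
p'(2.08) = -0.06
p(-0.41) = -0.09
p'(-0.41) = -0.02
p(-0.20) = -0.10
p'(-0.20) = -0.02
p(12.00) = 0.07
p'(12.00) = -0.01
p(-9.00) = -0.04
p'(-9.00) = 0.00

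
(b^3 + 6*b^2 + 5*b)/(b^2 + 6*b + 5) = b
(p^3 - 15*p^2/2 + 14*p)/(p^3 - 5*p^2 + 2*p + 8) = p*(2*p - 7)/(2*(p^2 - p - 2))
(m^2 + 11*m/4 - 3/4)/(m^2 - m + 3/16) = 4*(m + 3)/(4*m - 3)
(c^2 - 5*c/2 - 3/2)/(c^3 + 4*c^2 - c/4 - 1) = 2*(c - 3)/(2*c^2 + 7*c - 4)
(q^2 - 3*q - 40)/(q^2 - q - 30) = (q - 8)/(q - 6)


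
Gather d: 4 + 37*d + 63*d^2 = 63*d^2 + 37*d + 4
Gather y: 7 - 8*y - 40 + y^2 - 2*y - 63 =y^2 - 10*y - 96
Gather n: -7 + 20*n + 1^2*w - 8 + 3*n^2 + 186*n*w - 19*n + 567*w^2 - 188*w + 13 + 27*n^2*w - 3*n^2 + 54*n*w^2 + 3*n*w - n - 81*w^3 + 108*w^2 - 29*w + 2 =27*n^2*w + n*(54*w^2 + 189*w) - 81*w^3 + 675*w^2 - 216*w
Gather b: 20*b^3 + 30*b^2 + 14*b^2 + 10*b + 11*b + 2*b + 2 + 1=20*b^3 + 44*b^2 + 23*b + 3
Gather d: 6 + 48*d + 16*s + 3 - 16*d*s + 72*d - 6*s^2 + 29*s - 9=d*(120 - 16*s) - 6*s^2 + 45*s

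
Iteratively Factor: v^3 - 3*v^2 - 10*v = (v + 2)*(v^2 - 5*v) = (v - 5)*(v + 2)*(v)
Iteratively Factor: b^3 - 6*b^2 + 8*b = (b - 2)*(b^2 - 4*b) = (b - 4)*(b - 2)*(b)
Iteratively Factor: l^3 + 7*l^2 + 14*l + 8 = (l + 4)*(l^2 + 3*l + 2) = (l + 1)*(l + 4)*(l + 2)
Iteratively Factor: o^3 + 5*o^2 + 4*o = (o)*(o^2 + 5*o + 4) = o*(o + 4)*(o + 1)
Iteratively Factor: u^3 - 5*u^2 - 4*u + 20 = (u - 5)*(u^2 - 4) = (u - 5)*(u + 2)*(u - 2)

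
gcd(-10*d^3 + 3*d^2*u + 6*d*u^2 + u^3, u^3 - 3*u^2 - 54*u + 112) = 1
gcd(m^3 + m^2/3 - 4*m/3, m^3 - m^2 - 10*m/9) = m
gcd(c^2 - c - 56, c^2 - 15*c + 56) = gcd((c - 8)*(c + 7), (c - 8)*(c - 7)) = c - 8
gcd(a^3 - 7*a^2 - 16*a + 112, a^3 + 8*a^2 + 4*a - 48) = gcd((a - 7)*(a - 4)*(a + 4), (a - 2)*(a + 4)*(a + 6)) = a + 4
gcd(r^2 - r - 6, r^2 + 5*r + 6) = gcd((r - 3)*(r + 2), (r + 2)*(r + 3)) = r + 2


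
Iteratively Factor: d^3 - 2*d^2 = (d)*(d^2 - 2*d) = d^2*(d - 2)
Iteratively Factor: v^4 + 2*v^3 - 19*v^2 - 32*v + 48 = (v + 4)*(v^3 - 2*v^2 - 11*v + 12) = (v - 4)*(v + 4)*(v^2 + 2*v - 3) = (v - 4)*(v - 1)*(v + 4)*(v + 3)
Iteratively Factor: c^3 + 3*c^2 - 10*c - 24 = (c + 4)*(c^2 - c - 6) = (c - 3)*(c + 4)*(c + 2)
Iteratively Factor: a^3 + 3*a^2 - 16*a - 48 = (a - 4)*(a^2 + 7*a + 12) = (a - 4)*(a + 4)*(a + 3)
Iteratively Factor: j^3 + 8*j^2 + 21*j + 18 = (j + 3)*(j^2 + 5*j + 6) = (j + 3)^2*(j + 2)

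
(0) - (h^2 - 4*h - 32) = -h^2 + 4*h + 32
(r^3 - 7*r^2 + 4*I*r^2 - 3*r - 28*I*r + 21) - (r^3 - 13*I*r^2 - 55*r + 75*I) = -7*r^2 + 17*I*r^2 + 52*r - 28*I*r + 21 - 75*I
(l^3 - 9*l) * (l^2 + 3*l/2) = l^5 + 3*l^4/2 - 9*l^3 - 27*l^2/2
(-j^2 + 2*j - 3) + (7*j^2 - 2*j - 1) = 6*j^2 - 4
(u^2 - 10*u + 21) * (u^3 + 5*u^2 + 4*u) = u^5 - 5*u^4 - 25*u^3 + 65*u^2 + 84*u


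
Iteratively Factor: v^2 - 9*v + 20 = (v - 5)*(v - 4)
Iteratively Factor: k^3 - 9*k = (k)*(k^2 - 9) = k*(k + 3)*(k - 3)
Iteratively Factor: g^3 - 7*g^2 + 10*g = (g - 2)*(g^2 - 5*g) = (g - 5)*(g - 2)*(g)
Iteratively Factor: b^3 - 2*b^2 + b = (b - 1)*(b^2 - b) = b*(b - 1)*(b - 1)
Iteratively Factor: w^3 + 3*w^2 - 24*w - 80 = (w + 4)*(w^2 - w - 20) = (w - 5)*(w + 4)*(w + 4)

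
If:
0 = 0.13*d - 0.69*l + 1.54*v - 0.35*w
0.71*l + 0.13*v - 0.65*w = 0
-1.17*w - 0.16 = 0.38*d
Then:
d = -3.07894736842105*w - 0.421052631578947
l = 0.763642793908955*w - 0.00601452918069834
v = 0.829335510189556*w + 0.0328485824484294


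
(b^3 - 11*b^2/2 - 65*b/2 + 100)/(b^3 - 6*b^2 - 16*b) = (2*b^2 + 5*b - 25)/(2*b*(b + 2))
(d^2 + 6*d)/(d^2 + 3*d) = (d + 6)/(d + 3)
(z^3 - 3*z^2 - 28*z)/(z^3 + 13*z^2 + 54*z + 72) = z*(z - 7)/(z^2 + 9*z + 18)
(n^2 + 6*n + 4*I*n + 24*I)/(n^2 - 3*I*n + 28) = (n + 6)/(n - 7*I)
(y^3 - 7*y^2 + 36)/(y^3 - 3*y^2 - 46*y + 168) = (y^2 - y - 6)/(y^2 + 3*y - 28)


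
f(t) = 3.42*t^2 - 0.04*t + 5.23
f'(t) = 6.84*t - 0.04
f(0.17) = 5.32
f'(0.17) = 1.12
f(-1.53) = 13.30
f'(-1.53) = -10.51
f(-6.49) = 149.54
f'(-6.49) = -44.43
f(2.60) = 28.25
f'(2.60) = 17.74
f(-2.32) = 23.73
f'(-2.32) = -15.91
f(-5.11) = 94.74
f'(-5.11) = -34.99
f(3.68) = 51.40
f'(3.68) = 25.13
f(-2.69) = 30.09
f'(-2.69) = -18.44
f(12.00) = 497.23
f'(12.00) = 82.04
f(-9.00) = 282.61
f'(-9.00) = -61.60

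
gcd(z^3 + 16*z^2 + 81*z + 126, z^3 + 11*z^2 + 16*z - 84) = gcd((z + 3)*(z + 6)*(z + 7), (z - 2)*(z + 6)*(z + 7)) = z^2 + 13*z + 42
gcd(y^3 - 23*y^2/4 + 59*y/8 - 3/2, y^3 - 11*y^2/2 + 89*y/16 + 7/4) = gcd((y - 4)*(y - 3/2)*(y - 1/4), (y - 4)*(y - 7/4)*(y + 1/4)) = y - 4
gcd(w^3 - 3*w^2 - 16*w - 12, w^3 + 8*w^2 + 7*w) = w + 1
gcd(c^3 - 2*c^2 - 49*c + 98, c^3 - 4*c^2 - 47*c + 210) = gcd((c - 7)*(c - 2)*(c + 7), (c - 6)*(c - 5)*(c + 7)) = c + 7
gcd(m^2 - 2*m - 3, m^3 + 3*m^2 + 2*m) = m + 1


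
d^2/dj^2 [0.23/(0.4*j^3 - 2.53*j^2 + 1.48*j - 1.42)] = ((1.1638 - 0.552*j)*(0.4*j^3 - 2.53*j^2 + 1.48*j - 1.42) + 0.23*(1.2*j^2 - 5.06*j + 1.48)*(2.4*j^2 - 10.12*j + 2.96))/(0.4*j^3 - 2.53*j^2 + 1.48*j - 1.42)^3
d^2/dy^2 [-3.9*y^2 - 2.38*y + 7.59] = -7.80000000000000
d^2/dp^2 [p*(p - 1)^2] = 6*p - 4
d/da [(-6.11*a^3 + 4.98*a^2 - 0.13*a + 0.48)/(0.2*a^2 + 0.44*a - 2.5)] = (-1.222*a^4 - 5.3768*a^3 + 48.0422*a^2 - 25.092*a + 0.1138)/(0.04*a^4 + 0.176*a^3 - 0.8064*a^2 - 2.2*a + 6.25)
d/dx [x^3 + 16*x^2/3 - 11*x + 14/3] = 3*x^2 + 32*x/3 - 11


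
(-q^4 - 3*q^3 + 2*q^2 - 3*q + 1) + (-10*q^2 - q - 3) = -q^4 - 3*q^3 - 8*q^2 - 4*q - 2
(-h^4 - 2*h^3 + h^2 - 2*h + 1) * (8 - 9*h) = 9*h^5 + 10*h^4 - 25*h^3 + 26*h^2 - 25*h + 8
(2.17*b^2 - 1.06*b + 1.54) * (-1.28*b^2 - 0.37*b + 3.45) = -2.7776*b^4 + 0.5539*b^3 + 5.9075*b^2 - 4.2268*b + 5.313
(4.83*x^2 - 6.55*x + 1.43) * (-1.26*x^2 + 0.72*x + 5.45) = -6.0858*x^4 + 11.7306*x^3 + 19.8057*x^2 - 34.6679*x + 7.7935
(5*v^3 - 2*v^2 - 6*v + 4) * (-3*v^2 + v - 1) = -15*v^5 + 11*v^4 + 11*v^3 - 16*v^2 + 10*v - 4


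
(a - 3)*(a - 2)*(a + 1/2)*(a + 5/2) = a^4 - 2*a^3 - 31*a^2/4 + 47*a/4 + 15/2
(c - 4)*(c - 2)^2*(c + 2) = c^4 - 6*c^3 + 4*c^2 + 24*c - 32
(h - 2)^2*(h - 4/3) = h^3 - 16*h^2/3 + 28*h/3 - 16/3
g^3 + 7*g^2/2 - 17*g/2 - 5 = (g - 2)*(g + 1/2)*(g + 5)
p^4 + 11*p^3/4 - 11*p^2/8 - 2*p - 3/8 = (p - 1)*(p + 1/4)*(p + 1/2)*(p + 3)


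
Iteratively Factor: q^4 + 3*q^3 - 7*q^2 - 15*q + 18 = (q - 1)*(q^3 + 4*q^2 - 3*q - 18) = (q - 2)*(q - 1)*(q^2 + 6*q + 9) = (q - 2)*(q - 1)*(q + 3)*(q + 3)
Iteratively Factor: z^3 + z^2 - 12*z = (z)*(z^2 + z - 12) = z*(z - 3)*(z + 4)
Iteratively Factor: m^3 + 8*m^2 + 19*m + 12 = (m + 1)*(m^2 + 7*m + 12) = (m + 1)*(m + 4)*(m + 3)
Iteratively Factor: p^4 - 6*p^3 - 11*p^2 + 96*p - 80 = (p - 4)*(p^3 - 2*p^2 - 19*p + 20) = (p - 4)*(p + 4)*(p^2 - 6*p + 5) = (p - 5)*(p - 4)*(p + 4)*(p - 1)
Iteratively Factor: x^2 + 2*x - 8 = (x + 4)*(x - 2)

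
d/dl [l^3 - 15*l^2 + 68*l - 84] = 3*l^2 - 30*l + 68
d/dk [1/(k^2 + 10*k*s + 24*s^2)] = 2*(-k - 5*s)/(k^2 + 10*k*s + 24*s^2)^2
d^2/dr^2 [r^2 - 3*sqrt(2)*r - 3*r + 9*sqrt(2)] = 2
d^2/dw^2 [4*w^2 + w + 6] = 8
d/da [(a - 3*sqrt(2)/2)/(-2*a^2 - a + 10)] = (-2*a^2 - a + (2*a - 3*sqrt(2))*(4*a + 1)/2 + 10)/(2*a^2 + a - 10)^2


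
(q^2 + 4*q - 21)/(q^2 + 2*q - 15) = (q + 7)/(q + 5)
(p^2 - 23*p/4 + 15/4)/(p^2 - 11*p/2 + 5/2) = (4*p - 3)/(2*(2*p - 1))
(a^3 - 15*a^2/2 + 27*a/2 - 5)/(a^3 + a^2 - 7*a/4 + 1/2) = 2*(a^2 - 7*a + 10)/(2*a^2 + 3*a - 2)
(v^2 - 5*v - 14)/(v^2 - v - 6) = (v - 7)/(v - 3)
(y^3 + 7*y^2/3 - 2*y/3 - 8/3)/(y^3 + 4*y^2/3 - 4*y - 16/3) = (y - 1)/(y - 2)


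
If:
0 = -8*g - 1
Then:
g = -1/8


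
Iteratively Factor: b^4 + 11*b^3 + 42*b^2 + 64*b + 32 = (b + 4)*(b^3 + 7*b^2 + 14*b + 8) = (b + 4)^2*(b^2 + 3*b + 2) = (b + 1)*(b + 4)^2*(b + 2)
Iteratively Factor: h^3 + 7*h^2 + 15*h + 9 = (h + 3)*(h^2 + 4*h + 3) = (h + 1)*(h + 3)*(h + 3)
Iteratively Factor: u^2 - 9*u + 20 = (u - 5)*(u - 4)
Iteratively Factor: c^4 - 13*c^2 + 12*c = (c - 1)*(c^3 + c^2 - 12*c) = c*(c - 1)*(c^2 + c - 12) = c*(c - 1)*(c + 4)*(c - 3)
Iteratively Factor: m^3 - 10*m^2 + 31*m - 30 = (m - 3)*(m^2 - 7*m + 10) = (m - 5)*(m - 3)*(m - 2)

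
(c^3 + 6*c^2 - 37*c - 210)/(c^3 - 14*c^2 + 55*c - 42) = (c^2 + 12*c + 35)/(c^2 - 8*c + 7)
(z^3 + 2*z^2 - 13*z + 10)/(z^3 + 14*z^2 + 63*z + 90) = (z^2 - 3*z + 2)/(z^2 + 9*z + 18)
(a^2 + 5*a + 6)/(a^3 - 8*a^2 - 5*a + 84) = (a + 2)/(a^2 - 11*a + 28)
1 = 1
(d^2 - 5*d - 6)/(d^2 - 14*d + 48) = (d + 1)/(d - 8)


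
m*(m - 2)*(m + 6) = m^3 + 4*m^2 - 12*m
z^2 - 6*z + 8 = (z - 4)*(z - 2)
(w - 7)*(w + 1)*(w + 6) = w^3 - 43*w - 42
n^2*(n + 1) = n^3 + n^2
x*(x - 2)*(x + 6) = x^3 + 4*x^2 - 12*x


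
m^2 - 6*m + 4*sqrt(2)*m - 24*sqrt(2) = (m - 6)*(m + 4*sqrt(2))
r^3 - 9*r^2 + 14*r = r*(r - 7)*(r - 2)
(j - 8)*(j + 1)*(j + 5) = j^3 - 2*j^2 - 43*j - 40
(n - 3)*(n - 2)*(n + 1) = n^3 - 4*n^2 + n + 6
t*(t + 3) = t^2 + 3*t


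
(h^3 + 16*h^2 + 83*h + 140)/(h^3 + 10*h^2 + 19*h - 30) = (h^2 + 11*h + 28)/(h^2 + 5*h - 6)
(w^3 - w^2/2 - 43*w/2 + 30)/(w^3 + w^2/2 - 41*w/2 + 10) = (2*w - 3)/(2*w - 1)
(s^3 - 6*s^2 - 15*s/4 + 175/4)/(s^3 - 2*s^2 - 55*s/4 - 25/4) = (2*s - 7)/(2*s + 1)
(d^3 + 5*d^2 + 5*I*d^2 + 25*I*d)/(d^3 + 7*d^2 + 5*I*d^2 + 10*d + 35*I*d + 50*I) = d/(d + 2)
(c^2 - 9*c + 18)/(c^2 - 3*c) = (c - 6)/c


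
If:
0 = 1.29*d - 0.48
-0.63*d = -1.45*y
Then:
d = 0.37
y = 0.16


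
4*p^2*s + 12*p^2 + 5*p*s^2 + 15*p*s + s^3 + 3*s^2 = (p + s)*(4*p + s)*(s + 3)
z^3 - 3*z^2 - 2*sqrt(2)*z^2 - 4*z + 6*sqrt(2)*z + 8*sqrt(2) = (z - 4)*(z + 1)*(z - 2*sqrt(2))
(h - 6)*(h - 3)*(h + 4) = h^3 - 5*h^2 - 18*h + 72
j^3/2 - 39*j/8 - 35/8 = (j/2 + 1/2)*(j - 7/2)*(j + 5/2)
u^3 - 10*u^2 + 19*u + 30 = (u - 6)*(u - 5)*(u + 1)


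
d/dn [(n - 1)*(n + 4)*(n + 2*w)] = 3*n^2 + 4*n*w + 6*n + 6*w - 4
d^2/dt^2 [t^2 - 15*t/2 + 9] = 2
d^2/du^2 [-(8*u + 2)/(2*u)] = -2/u^3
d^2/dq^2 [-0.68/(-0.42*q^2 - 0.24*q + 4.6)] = (-0.239904*q^2 - 0.137088*q + 0.68*(0.84*q + 0.24)*(1.68*q + 0.48) + 2.62752)/(0.42*q^2 + 0.24*q - 4.6)^3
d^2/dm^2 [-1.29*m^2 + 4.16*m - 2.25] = -2.58000000000000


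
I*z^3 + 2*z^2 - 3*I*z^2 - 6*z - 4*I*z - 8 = (z - 4)*(z - 2*I)*(I*z + I)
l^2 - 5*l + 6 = (l - 3)*(l - 2)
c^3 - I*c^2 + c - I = (c - I)^2*(c + I)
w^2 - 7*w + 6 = (w - 6)*(w - 1)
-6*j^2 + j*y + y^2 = (-2*j + y)*(3*j + y)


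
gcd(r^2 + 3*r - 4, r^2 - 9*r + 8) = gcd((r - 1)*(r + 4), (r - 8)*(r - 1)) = r - 1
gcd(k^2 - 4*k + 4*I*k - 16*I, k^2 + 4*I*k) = k + 4*I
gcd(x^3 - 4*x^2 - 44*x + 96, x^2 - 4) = x - 2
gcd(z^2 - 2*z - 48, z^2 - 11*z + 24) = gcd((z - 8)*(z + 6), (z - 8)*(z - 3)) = z - 8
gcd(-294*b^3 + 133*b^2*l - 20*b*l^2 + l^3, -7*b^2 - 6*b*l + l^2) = 7*b - l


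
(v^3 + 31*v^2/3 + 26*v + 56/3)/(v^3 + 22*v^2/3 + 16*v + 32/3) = (v + 7)/(v + 4)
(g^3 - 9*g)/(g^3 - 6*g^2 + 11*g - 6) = g*(g + 3)/(g^2 - 3*g + 2)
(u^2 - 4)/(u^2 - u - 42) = (4 - u^2)/(-u^2 + u + 42)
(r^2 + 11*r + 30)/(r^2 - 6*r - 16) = (r^2 + 11*r + 30)/(r^2 - 6*r - 16)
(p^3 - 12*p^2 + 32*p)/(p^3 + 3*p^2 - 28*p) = (p - 8)/(p + 7)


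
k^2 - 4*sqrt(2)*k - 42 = (k - 7*sqrt(2))*(k + 3*sqrt(2))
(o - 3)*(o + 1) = o^2 - 2*o - 3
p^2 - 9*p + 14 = (p - 7)*(p - 2)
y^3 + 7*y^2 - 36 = (y - 2)*(y + 3)*(y + 6)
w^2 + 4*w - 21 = (w - 3)*(w + 7)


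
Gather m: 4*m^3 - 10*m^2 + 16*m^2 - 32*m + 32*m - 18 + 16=4*m^3 + 6*m^2 - 2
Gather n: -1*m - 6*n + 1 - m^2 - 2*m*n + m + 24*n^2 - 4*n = -m^2 + 24*n^2 + n*(-2*m - 10) + 1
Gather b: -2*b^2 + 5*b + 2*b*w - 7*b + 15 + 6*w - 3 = -2*b^2 + b*(2*w - 2) + 6*w + 12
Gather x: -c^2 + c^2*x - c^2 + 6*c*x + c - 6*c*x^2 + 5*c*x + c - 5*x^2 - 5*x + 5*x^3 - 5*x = -2*c^2 + 2*c + 5*x^3 + x^2*(-6*c - 5) + x*(c^2 + 11*c - 10)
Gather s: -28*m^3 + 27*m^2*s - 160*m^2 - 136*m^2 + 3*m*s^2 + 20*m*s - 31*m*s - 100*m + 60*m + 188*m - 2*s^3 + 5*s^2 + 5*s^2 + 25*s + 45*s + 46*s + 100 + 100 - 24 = -28*m^3 - 296*m^2 + 148*m - 2*s^3 + s^2*(3*m + 10) + s*(27*m^2 - 11*m + 116) + 176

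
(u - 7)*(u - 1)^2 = u^3 - 9*u^2 + 15*u - 7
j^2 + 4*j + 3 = (j + 1)*(j + 3)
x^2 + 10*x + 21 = (x + 3)*(x + 7)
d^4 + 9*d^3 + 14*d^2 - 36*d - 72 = (d - 2)*(d + 2)*(d + 3)*(d + 6)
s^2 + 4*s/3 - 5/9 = (s - 1/3)*(s + 5/3)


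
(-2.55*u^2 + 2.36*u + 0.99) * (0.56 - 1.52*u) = 3.876*u^3 - 5.0152*u^2 - 0.1832*u + 0.5544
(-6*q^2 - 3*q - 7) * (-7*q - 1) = 42*q^3 + 27*q^2 + 52*q + 7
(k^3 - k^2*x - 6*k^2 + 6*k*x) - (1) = k^3 - k^2*x - 6*k^2 + 6*k*x - 1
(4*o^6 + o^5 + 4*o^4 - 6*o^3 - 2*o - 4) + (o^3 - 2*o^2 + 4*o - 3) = 4*o^6 + o^5 + 4*o^4 - 5*o^3 - 2*o^2 + 2*o - 7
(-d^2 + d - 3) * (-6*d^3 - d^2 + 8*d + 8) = 6*d^5 - 5*d^4 + 9*d^3 + 3*d^2 - 16*d - 24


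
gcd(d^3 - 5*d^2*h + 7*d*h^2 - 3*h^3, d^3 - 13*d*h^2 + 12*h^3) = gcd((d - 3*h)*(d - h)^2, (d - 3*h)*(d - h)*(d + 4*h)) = d^2 - 4*d*h + 3*h^2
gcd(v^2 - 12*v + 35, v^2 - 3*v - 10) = v - 5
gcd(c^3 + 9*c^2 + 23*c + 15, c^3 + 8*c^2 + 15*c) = c^2 + 8*c + 15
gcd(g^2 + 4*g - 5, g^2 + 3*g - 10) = g + 5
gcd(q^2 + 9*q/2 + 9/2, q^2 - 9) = q + 3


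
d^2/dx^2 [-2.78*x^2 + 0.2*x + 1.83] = -5.56000000000000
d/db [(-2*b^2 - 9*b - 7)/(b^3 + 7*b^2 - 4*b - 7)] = (2*b^4 + 18*b^3 + 92*b^2 + 126*b + 35)/(b^6 + 14*b^5 + 41*b^4 - 70*b^3 - 82*b^2 + 56*b + 49)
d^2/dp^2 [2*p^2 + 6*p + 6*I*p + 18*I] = 4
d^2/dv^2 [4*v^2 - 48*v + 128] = 8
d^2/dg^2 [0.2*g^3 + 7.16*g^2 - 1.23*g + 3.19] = 1.2*g + 14.32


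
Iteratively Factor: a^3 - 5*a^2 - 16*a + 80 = (a + 4)*(a^2 - 9*a + 20) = (a - 4)*(a + 4)*(a - 5)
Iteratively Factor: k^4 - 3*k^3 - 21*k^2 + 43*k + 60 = (k - 5)*(k^3 + 2*k^2 - 11*k - 12) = (k - 5)*(k + 4)*(k^2 - 2*k - 3) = (k - 5)*(k + 1)*(k + 4)*(k - 3)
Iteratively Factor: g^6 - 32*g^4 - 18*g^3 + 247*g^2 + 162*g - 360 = (g - 1)*(g^5 + g^4 - 31*g^3 - 49*g^2 + 198*g + 360) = (g - 1)*(g + 3)*(g^4 - 2*g^3 - 25*g^2 + 26*g + 120) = (g - 1)*(g + 2)*(g + 3)*(g^3 - 4*g^2 - 17*g + 60) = (g - 1)*(g + 2)*(g + 3)*(g + 4)*(g^2 - 8*g + 15) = (g - 5)*(g - 1)*(g + 2)*(g + 3)*(g + 4)*(g - 3)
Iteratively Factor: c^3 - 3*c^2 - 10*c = (c - 5)*(c^2 + 2*c) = (c - 5)*(c + 2)*(c)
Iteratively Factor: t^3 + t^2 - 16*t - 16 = (t - 4)*(t^2 + 5*t + 4) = (t - 4)*(t + 4)*(t + 1)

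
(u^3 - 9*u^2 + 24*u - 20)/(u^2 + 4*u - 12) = (u^2 - 7*u + 10)/(u + 6)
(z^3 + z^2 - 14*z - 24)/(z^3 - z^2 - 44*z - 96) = (z^2 - 2*z - 8)/(z^2 - 4*z - 32)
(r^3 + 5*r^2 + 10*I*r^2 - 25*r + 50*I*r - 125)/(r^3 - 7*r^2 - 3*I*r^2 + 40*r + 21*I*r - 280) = (r^2 + 5*r*(1 + I) + 25*I)/(r^2 - r*(7 + 8*I) + 56*I)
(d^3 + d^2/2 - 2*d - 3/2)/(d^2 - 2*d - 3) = (2*d^2 - d - 3)/(2*(d - 3))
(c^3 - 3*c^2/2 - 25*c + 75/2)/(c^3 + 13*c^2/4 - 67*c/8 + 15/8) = 4*(c - 5)/(4*c - 1)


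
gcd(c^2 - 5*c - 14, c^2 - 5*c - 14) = c^2 - 5*c - 14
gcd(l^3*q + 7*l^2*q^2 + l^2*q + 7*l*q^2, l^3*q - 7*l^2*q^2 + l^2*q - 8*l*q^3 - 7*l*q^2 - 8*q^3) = l*q + q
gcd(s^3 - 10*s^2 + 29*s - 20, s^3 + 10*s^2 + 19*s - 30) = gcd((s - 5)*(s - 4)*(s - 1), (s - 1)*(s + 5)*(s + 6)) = s - 1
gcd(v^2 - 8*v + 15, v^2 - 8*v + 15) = v^2 - 8*v + 15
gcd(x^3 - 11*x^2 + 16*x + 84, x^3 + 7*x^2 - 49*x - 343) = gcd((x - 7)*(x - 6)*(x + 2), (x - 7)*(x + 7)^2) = x - 7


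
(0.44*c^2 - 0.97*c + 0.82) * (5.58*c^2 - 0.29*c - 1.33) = 2.4552*c^4 - 5.5402*c^3 + 4.2717*c^2 + 1.0523*c - 1.0906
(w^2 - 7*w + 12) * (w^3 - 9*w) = w^5 - 7*w^4 + 3*w^3 + 63*w^2 - 108*w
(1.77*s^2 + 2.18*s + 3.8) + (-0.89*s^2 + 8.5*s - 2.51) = 0.88*s^2 + 10.68*s + 1.29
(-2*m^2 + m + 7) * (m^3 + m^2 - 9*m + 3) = -2*m^5 - m^4 + 26*m^3 - 8*m^2 - 60*m + 21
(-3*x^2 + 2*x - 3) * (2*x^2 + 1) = -6*x^4 + 4*x^3 - 9*x^2 + 2*x - 3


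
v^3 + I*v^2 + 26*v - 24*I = (v - 4*I)*(v - I)*(v + 6*I)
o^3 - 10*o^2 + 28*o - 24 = (o - 6)*(o - 2)^2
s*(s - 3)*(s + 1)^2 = s^4 - s^3 - 5*s^2 - 3*s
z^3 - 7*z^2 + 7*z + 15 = (z - 5)*(z - 3)*(z + 1)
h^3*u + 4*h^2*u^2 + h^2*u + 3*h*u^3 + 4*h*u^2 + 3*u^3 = (h + u)*(h + 3*u)*(h*u + u)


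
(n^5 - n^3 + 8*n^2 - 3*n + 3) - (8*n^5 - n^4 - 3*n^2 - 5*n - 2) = -7*n^5 + n^4 - n^3 + 11*n^2 + 2*n + 5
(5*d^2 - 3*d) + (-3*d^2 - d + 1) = 2*d^2 - 4*d + 1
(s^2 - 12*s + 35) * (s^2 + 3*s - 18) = s^4 - 9*s^3 - 19*s^2 + 321*s - 630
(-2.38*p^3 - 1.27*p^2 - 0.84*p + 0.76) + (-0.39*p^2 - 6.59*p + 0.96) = -2.38*p^3 - 1.66*p^2 - 7.43*p + 1.72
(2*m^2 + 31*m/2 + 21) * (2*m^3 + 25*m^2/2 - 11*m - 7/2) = 4*m^5 + 56*m^4 + 855*m^3/4 + 85*m^2 - 1141*m/4 - 147/2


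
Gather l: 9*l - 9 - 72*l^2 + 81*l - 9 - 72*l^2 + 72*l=-144*l^2 + 162*l - 18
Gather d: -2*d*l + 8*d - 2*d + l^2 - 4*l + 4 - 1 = d*(6 - 2*l) + l^2 - 4*l + 3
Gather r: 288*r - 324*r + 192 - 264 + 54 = -36*r - 18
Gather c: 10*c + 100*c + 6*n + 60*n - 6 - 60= 110*c + 66*n - 66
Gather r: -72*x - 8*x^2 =-8*x^2 - 72*x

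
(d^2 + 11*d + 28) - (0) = d^2 + 11*d + 28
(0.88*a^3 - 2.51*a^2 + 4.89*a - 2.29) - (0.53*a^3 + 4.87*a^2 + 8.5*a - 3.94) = 0.35*a^3 - 7.38*a^2 - 3.61*a + 1.65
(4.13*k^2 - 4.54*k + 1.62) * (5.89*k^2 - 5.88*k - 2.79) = 24.3257*k^4 - 51.025*k^3 + 24.7143*k^2 + 3.141*k - 4.5198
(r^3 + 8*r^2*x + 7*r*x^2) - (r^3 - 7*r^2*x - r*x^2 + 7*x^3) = 15*r^2*x + 8*r*x^2 - 7*x^3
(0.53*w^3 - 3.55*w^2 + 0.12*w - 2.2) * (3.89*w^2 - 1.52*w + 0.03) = 2.0617*w^5 - 14.6151*w^4 + 5.8787*w^3 - 8.8469*w^2 + 3.3476*w - 0.066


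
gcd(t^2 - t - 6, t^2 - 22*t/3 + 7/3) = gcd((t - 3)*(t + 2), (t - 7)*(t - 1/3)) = 1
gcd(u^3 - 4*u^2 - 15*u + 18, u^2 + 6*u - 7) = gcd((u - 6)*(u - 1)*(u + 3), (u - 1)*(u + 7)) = u - 1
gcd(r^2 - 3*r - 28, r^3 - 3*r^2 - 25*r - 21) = r - 7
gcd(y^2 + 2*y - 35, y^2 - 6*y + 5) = y - 5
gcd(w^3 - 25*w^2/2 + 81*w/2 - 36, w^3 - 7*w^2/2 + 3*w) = w - 3/2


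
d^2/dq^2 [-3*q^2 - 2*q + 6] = -6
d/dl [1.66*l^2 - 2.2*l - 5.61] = 3.32*l - 2.2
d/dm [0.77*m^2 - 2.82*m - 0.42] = 1.54*m - 2.82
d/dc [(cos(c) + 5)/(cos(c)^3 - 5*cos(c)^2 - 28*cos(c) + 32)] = (-97*cos(c)/2 + 5*cos(2*c) + cos(3*c)/2 - 167)*sin(c)/(cos(c)^3 - 5*cos(c)^2 - 28*cos(c) + 32)^2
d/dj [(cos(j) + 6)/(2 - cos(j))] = -8*sin(j)/(cos(j) - 2)^2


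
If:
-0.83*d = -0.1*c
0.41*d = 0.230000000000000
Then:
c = 4.66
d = 0.56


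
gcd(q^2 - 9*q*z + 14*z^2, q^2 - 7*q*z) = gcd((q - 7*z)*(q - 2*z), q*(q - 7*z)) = -q + 7*z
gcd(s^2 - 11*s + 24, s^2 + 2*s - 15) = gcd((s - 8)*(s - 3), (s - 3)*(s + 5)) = s - 3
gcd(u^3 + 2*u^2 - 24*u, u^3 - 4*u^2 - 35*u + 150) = u + 6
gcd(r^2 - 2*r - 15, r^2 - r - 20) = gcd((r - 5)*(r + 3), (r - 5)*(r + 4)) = r - 5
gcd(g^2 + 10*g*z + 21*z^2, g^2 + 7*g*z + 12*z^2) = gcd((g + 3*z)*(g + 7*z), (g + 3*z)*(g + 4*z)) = g + 3*z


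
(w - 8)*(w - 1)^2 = w^3 - 10*w^2 + 17*w - 8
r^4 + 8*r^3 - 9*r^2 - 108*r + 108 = (r - 3)*(r - 1)*(r + 6)^2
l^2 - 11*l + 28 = (l - 7)*(l - 4)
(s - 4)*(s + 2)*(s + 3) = s^3 + s^2 - 14*s - 24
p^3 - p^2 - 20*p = p*(p - 5)*(p + 4)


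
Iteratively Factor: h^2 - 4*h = (h)*(h - 4)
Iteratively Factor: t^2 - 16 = (t - 4)*(t + 4)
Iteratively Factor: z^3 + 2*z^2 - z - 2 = (z + 1)*(z^2 + z - 2) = (z + 1)*(z + 2)*(z - 1)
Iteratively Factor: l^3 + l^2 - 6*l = (l - 2)*(l^2 + 3*l) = l*(l - 2)*(l + 3)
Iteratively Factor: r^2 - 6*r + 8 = (r - 2)*(r - 4)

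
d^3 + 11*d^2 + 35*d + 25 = (d + 1)*(d + 5)^2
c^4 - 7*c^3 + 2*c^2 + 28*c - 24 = (c - 6)*(c - 2)*(c - 1)*(c + 2)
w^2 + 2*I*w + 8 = (w - 2*I)*(w + 4*I)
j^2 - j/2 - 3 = (j - 2)*(j + 3/2)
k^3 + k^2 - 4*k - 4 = (k - 2)*(k + 1)*(k + 2)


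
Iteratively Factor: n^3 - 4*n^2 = (n)*(n^2 - 4*n) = n*(n - 4)*(n)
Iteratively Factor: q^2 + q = (q)*(q + 1)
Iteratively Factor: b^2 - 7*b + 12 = (b - 3)*(b - 4)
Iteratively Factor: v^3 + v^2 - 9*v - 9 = (v - 3)*(v^2 + 4*v + 3) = (v - 3)*(v + 3)*(v + 1)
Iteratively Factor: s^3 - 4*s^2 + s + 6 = (s + 1)*(s^2 - 5*s + 6) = (s - 2)*(s + 1)*(s - 3)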